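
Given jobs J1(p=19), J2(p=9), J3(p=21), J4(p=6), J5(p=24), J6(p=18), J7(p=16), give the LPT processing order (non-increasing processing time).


LPT: sort by longest processing time first
  J5: p=24
  J3: p=21
  J1: p=19
  J6: p=18
  J7: p=16
  J2: p=9
  J4: p=6
Order: J5 → J3 → J1 → J6 → J7 → J2 → J4


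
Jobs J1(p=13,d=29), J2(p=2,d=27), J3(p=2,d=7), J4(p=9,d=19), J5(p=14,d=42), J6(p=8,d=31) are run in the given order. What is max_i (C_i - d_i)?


Lateness per job (L = C - d):
  J1: C=13, d=29, L=-16
  J2: C=15, d=27, L=-12
  J3: C=17, d=7, L=10
  J4: C=26, d=19, L=7
  J5: C=40, d=42, L=-2
  J6: C=48, d=31, L=17
Lmax = max(-16, -12, 10, 7, -2, 17)
= 17


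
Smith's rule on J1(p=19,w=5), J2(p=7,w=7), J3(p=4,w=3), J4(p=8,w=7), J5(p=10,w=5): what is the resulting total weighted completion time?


WSPT order (by p/w): J2 → J4 → J3 → J5 → J1
  J2: C=7, w·C=7×7=49
  J4: C=15, w·C=7×15=105
  J3: C=19, w·C=3×19=57
  J5: C=29, w·C=5×29=145
  J1: C=48, w·C=5×48=240
Σ w·C = 596
= 596


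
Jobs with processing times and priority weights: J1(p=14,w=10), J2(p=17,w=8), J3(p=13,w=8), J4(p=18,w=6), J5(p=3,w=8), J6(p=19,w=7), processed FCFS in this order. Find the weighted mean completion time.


Completion times:
  J1: C=14, w×C=10×14=140
  J2: C=31, w×C=8×31=248
  J3: C=44, w×C=8×44=352
  J4: C=62, w×C=6×62=372
  J5: C=65, w×C=8×65=520
  J6: C=84, w×C=7×84=588
Sum w×C = 2220
Sum w = 47
Weighted avg = 2220/47
= 47.23


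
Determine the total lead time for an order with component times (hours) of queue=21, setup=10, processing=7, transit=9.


Lead time = queue + setup + processing + transit
= 21 + 10 + 7 + 9
= 47 hours


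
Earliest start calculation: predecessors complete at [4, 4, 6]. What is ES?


ES = max of all predecessor completion times
Predecessors: [4, 4, 6]
ES = max(4, 4, 6)
= 6


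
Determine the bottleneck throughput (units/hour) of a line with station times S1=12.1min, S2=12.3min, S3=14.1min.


Bottleneck = longest station time
Station times: [12.1, 12.3, 14.1]
Max = 14.1 min
Rate = 60 / 14.1
= 4.26 units/hour (bottleneck: 14.1min)


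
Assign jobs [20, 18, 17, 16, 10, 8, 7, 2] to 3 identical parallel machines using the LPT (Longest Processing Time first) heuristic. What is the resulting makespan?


Jobs (LPT sorted): [20, 18, 17, 16, 10, 8, 7, 2]
Machines: 3
  J=20 → Machine 1 (load: 0+20=20)
  J=18 → Machine 2 (load: 0+18=18)
  J=17 → Machine 3 (load: 0+17=17)
  J=16 → Machine 3 (load: 17+16=33)
  J=10 → Machine 2 (load: 18+10=28)
  J=8 → Machine 1 (load: 20+8=28)
  J=7 → Machine 1 (load: 28+7=35)
  J=2 → Machine 2 (load: 28+2=30)
Machine loads: [35, 30, 33]
Makespan = max = 35 time units


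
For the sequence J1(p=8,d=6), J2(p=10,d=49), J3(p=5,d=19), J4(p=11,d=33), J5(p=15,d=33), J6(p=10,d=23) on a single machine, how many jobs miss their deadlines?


Completion vs due date:
  J1: C=8, d=6 → TARDY
  J2: C=18, d=49 → on time
  J3: C=23, d=19 → TARDY
  J4: C=34, d=33 → TARDY
  J5: C=49, d=33 → TARDY
  J6: C=59, d=23 → TARDY
Tardy jobs: J1, J3, J4, J5, J6
Count = 5


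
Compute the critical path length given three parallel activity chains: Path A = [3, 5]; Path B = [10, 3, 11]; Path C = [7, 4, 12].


Path A: 3 + 5 = 8
Path B: 10 + 3 + 11 = 24
Path C: 7 + 4 + 12 = 23
Critical path = longest = max(8, 24, 23)
= 24 (Path B)


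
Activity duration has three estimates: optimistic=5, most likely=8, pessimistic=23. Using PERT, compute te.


te = (o + 4m + p) / 6
= (5 + 4×8 + 23) / 6
= (5 + 32 + 23) / 6
= 60 / 6
= 10.00


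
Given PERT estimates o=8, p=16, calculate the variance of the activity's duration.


σ² = ((p - o) / 6)² = (p - o)² / 36
= (16 - 8)² / 36
= 8² / 36
= 64 / 36
= 1.7778


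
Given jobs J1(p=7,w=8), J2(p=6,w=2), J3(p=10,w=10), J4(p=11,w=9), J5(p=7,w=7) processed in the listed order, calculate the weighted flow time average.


Completion times:
  J1: C=7, w×C=8×7=56
  J2: C=13, w×C=2×13=26
  J3: C=23, w×C=10×23=230
  J4: C=34, w×C=9×34=306
  J5: C=41, w×C=7×41=287
Sum w×C = 905
Sum w = 36
Weighted avg = 905/36
= 25.14


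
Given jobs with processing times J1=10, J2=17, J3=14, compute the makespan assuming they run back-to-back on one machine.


Sequential makespan: sum all processing times
= 10 + 17 + 14
= 41 time units


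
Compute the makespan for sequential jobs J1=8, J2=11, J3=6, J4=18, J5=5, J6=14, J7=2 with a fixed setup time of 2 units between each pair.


Makespan = Σ processing + (n-1) × setup
= (8 + 11 + 6 + 18 + 5 + 14 + 2) + (7-1)×2
= 64 + 12
= 76 time units


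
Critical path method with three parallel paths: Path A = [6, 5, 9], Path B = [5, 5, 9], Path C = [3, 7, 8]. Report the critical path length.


Path A: 6 + 5 + 9 = 20
Path B: 5 + 5 + 9 = 19
Path C: 3 + 7 + 8 = 18
Critical path = longest = max(20, 19, 18)
= 20 (Path A)


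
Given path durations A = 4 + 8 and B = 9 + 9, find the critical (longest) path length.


Path A: 4 + 8 = 12
Path B: 9 + 9 = 18
Critical path = longest = max(12, 18)
= 18 (Path B)


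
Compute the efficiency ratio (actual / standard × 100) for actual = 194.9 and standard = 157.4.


Efficiency = (actual / standard) × 100
= (194.9 / 157.4) × 100
= 123.8%


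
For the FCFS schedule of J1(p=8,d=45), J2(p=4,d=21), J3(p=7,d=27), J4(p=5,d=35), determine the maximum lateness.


Lateness per job (L = C - d):
  J1: C=8, d=45, L=-37
  J2: C=12, d=21, L=-9
  J3: C=19, d=27, L=-8
  J4: C=24, d=35, L=-11
Lmax = max(-37, -9, -8, -11)
= -8


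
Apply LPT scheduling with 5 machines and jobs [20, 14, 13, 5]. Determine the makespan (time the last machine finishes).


Jobs (LPT sorted): [20, 14, 13, 5]
Machines: 5
  J=20 → Machine 1 (load: 0+20=20)
  J=14 → Machine 2 (load: 0+14=14)
  J=13 → Machine 3 (load: 0+13=13)
  J=5 → Machine 4 (load: 0+5=5)
Machine loads: [20, 14, 13, 5, 0]
Makespan = max = 20 time units


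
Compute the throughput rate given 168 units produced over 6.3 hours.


Throughput = units / time
= 168 / 6.3
= 26.7 units/hour


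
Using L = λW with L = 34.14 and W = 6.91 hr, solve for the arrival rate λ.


Little's law: L = λW → λ = L / W
= 34.14 / 6.91
= 4.94 per hour


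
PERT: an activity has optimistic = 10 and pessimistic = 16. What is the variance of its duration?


σ² = ((p - o) / 6)² = (p - o)² / 36
= (16 - 10)² / 36
= 6² / 36
= 36 / 36
= 1.0000


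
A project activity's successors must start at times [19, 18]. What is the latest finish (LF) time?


LF = min of all successor start times
Successors start at: [19, 18]
LF = min(19, 18)
= 18


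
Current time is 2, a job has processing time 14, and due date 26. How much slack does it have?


Slack = due - current_time - processing
= 26 - 2 - 14
= 10


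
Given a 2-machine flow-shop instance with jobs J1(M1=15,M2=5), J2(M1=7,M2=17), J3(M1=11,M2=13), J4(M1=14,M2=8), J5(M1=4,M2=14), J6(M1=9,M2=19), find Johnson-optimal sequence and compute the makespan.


Johnson's rule:
Group 1 (M1≤M2, sort by M1): ['J5', 'J2', 'J6', 'J3']
Group 2 (M1>M2, sort desc M2): ['J4', 'J1']
Sequence: J5 → J2 → J6 → J3 → J4 → J1
Makespan calculation:
  J5: M1 done=4, M2 done=18
  J2: M1 done=11, M2 done=35
  J6: M1 done=20, M2 done=54
  J3: M1 done=31, M2 done=67
  J4: M1 done=45, M2 done=75
  J1: M1 done=60, M2 done=80
= Sequence: J5 → J2 → J6 → J3 → J4 → J1, Makespan: 80


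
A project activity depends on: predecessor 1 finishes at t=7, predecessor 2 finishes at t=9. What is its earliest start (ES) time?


ES = max of all predecessor completion times
Predecessors: [7, 9]
ES = max(7, 9)
= 9


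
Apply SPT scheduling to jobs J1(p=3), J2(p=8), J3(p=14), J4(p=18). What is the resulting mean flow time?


SPT order: J1 → J2 → J3 → J4
Completion times:
  J1: C=3
  J2: C=11
  J3: C=25
  J4: C=43
Sum = 82, n = 4
Mean flow = 82/4
= 20.50


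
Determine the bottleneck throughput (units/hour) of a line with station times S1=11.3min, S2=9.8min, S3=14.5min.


Bottleneck = longest station time
Station times: [11.3, 9.8, 14.5]
Max = 14.5 min
Rate = 60 / 14.5
= 4.14 units/hour (bottleneck: 14.5min)


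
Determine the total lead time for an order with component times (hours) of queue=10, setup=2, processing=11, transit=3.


Lead time = queue + setup + processing + transit
= 10 + 2 + 11 + 3
= 26 hours


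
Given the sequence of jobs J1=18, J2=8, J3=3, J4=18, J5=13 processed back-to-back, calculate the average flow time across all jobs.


Completion times:
  J1: completes at 18
  J2: completes at 26
  J3: completes at 29
  J4: completes at 47
  J5: completes at 60
Sum = 180
Average = 180/5
= 36.00


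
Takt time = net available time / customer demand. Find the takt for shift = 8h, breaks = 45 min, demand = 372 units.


Available = 8×60 - 45 = 435 min
Takt time = 435 / 372
= 1.17 min/unit


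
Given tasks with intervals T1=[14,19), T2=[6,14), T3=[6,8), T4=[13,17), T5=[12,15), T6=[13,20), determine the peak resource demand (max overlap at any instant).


Check each time point for overlaps:
  t=13: 4 tasks active (T2, T4, T5, T6)
Max concurrent = 4


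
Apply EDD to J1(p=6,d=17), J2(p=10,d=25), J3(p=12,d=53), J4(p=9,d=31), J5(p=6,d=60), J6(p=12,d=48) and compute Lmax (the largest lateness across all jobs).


EDD order: J1 → J2 → J4 → J6 → J3 → J5
Completion and lateness:
  J1: C=6, d=17, L=6-17=-11
  J2: C=16, d=25, L=16-25=-9
  J4: C=25, d=31, L=25-31=-6
  J6: C=37, d=48, L=37-48=-11
  J3: C=49, d=53, L=49-53=-4
  J5: C=55, d=60, L=55-60=-5
Lmax = max(-11, -9, -6, -11, -4, -5)
= -4


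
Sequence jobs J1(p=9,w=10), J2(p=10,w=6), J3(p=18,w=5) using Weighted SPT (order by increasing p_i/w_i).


WSPT (Smith's rule): sort by p/w ascending
  J1: p/w = 9/10 = 0.900
  J2: p/w = 10/6 = 1.667
  J3: p/w = 18/5 = 3.600
Order: J1 → J2 → J3


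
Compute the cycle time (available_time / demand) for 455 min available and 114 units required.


Cycle time = available time / demand
= 455 / 114
= 3.99 min/unit


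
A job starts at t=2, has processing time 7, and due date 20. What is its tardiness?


Completion = start + processing = 2 + 7 = 9
Tardiness = max(0, C - d) = max(0, 9 - 20)
= max(0, -11)
= 0


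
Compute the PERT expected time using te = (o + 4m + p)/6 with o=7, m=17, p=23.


te = (o + 4m + p) / 6
= (7 + 4×17 + 23) / 6
= (7 + 68 + 23) / 6
= 98 / 6
= 16.33


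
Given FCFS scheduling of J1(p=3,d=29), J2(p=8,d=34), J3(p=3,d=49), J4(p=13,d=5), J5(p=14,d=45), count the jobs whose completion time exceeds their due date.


Completion vs due date:
  J1: C=3, d=29 → on time
  J2: C=11, d=34 → on time
  J3: C=14, d=49 → on time
  J4: C=27, d=5 → TARDY
  J5: C=41, d=45 → on time
Tardy jobs: J4
Count = 1


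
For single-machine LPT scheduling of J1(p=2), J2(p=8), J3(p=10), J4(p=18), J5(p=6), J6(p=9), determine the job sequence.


LPT: sort by longest processing time first
  J4: p=18
  J3: p=10
  J6: p=9
  J2: p=8
  J5: p=6
  J1: p=2
Order: J4 → J3 → J6 → J2 → J5 → J1


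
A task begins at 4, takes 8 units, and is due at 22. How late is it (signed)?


Completion = 4 + 8 = 12
Lateness = C - d = 12 - 22
= -10


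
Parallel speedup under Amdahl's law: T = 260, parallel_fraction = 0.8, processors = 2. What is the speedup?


Amdahl's law: T_p = T × ((1-p) + p/N)
= 260 × ((1-0.8) + 0.8/2)
= 260 × (0.20 + 0.4000)
= 260 × 0.6000
= 156.00
Speedup = 260/156.00
= 1.67×


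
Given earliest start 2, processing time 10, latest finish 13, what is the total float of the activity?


EF = ES + duration = 2 + 10 = 12
LS = LF - duration = 13 - 10 = 3
Total Float = LF - EF = 13 - 12
(or LS - ES = 3 - 2)
= 1


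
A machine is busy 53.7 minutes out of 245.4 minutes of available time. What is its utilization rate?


Utilization = busy / total × 100
= 53.7 / 245.4 × 100
= 21.9%


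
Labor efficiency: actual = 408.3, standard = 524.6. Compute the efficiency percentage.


Efficiency = (actual / standard) × 100
= (408.3 / 524.6) × 100
= 77.8%


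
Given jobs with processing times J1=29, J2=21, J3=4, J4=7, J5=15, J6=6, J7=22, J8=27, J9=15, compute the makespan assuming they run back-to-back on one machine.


Sequential makespan: sum all processing times
= 29 + 21 + 4 + 7 + 15 + 6 + 22 + 27 + 15
= 146 time units


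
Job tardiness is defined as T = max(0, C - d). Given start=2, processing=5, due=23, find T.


Completion = start + processing = 2 + 5 = 7
Tardiness = max(0, C - d) = max(0, 7 - 23)
= max(0, -16)
= 0


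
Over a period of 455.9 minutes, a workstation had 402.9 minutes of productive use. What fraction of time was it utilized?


Utilization = busy / total × 100
= 402.9 / 455.9 × 100
= 88.4%


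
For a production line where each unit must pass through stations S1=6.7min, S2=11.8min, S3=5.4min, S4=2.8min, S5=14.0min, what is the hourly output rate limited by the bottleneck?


Bottleneck = longest station time
Station times: [6.7, 11.8, 5.4, 2.8, 14.0]
Max = 14.0 min
Rate = 60 / 14.0
= 4.29 units/hour (bottleneck: 14.0min)


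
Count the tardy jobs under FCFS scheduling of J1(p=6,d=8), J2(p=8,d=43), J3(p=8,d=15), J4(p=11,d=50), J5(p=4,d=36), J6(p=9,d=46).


Completion vs due date:
  J1: C=6, d=8 → on time
  J2: C=14, d=43 → on time
  J3: C=22, d=15 → TARDY
  J4: C=33, d=50 → on time
  J5: C=37, d=36 → TARDY
  J6: C=46, d=46 → on time
Tardy jobs: J3, J5
Count = 2


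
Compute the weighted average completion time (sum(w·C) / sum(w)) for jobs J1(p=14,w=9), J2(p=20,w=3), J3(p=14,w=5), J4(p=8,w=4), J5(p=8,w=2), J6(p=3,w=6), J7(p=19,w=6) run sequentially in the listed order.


Completion times:
  J1: C=14, w×C=9×14=126
  J2: C=34, w×C=3×34=102
  J3: C=48, w×C=5×48=240
  J4: C=56, w×C=4×56=224
  J5: C=64, w×C=2×64=128
  J6: C=67, w×C=6×67=402
  J7: C=86, w×C=6×86=516
Sum w×C = 1738
Sum w = 35
Weighted avg = 1738/35
= 49.66


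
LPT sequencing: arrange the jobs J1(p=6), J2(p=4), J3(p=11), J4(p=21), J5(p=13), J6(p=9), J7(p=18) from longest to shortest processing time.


LPT: sort by longest processing time first
  J4: p=21
  J7: p=18
  J5: p=13
  J3: p=11
  J6: p=9
  J1: p=6
  J2: p=4
Order: J4 → J7 → J5 → J3 → J6 → J1 → J2


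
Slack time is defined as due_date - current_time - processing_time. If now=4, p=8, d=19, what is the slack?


Slack = due - current_time - processing
= 19 - 4 - 8
= 7


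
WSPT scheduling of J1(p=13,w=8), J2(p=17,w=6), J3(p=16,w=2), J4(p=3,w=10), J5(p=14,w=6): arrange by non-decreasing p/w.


WSPT (Smith's rule): sort by p/w ascending
  J4: p/w = 3/10 = 0.300
  J1: p/w = 13/8 = 1.625
  J5: p/w = 14/6 = 2.333
  J2: p/w = 17/6 = 2.833
  J3: p/w = 16/2 = 8.000
Order: J4 → J1 → J5 → J2 → J3


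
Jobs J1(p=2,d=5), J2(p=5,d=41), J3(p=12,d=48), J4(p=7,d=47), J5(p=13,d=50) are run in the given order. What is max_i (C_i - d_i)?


Lateness per job (L = C - d):
  J1: C=2, d=5, L=-3
  J2: C=7, d=41, L=-34
  J3: C=19, d=48, L=-29
  J4: C=26, d=47, L=-21
  J5: C=39, d=50, L=-11
Lmax = max(-3, -34, -29, -21, -11)
= -3


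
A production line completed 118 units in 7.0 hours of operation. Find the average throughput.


Throughput = units / time
= 118 / 7.0
= 16.9 units/hour


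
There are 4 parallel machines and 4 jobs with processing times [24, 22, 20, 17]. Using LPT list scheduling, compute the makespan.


Jobs (LPT sorted): [24, 22, 20, 17]
Machines: 4
  J=24 → Machine 1 (load: 0+24=24)
  J=22 → Machine 2 (load: 0+22=22)
  J=20 → Machine 3 (load: 0+20=20)
  J=17 → Machine 4 (load: 0+17=17)
Machine loads: [24, 22, 20, 17]
Makespan = max = 24 time units


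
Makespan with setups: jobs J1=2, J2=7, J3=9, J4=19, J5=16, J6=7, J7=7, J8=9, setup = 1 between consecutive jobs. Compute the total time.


Makespan = Σ processing + (n-1) × setup
= (2 + 7 + 9 + 19 + 16 + 7 + 7 + 9) + (8-1)×1
= 76 + 7
= 83 time units


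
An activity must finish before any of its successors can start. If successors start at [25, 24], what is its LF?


LF = min of all successor start times
Successors start at: [25, 24]
LF = min(25, 24)
= 24


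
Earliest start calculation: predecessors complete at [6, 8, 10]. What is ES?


ES = max of all predecessor completion times
Predecessors: [6, 8, 10]
ES = max(6, 8, 10)
= 10


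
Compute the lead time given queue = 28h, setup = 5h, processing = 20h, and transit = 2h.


Lead time = queue + setup + processing + transit
= 28 + 5 + 20 + 2
= 55 hours


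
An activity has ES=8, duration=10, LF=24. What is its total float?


EF = ES + duration = 8 + 10 = 18
LS = LF - duration = 24 - 10 = 14
Total Float = LF - EF = 24 - 18
(or LS - ES = 14 - 8)
= 6


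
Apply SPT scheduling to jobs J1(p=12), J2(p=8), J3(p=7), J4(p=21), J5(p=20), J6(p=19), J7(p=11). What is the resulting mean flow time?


SPT order: J3 → J2 → J7 → J1 → J6 → J5 → J4
Completion times:
  J3: C=7
  J2: C=15
  J7: C=26
  J1: C=38
  J6: C=57
  J5: C=77
  J4: C=98
Sum = 318, n = 7
Mean flow = 318/7
= 45.43


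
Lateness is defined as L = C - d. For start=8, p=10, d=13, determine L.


Completion = 8 + 10 = 18
Lateness = C - d = 18 - 13
= 5


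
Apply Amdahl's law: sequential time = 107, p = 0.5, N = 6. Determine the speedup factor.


Amdahl's law: T_p = T × ((1-p) + p/N)
= 107 × ((1-0.5) + 0.5/6)
= 107 × (0.50 + 0.0833)
= 107 × 0.5833
= 62.42
Speedup = 107/62.42
= 1.71×


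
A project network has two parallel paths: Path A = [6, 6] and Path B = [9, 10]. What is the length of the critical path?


Path A: 6 + 6 = 12
Path B: 9 + 10 = 19
Critical path = longest = max(12, 19)
= 19 (Path B)


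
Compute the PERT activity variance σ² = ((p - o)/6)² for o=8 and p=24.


σ² = ((p - o) / 6)² = (p - o)² / 36
= (24 - 8)² / 36
= 16² / 36
= 256 / 36
= 7.1111


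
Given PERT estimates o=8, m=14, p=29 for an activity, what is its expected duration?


te = (o + 4m + p) / 6
= (8 + 4×14 + 29) / 6
= (8 + 56 + 29) / 6
= 93 / 6
= 15.50


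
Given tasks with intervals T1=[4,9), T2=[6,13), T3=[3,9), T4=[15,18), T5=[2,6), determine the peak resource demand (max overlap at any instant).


Check each time point for overlaps:
  t=4: 3 tasks active (T1, T3, T5)
Max concurrent = 3


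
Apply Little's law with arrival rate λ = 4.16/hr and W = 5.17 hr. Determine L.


Little's law: L = λ × W
= 4.16 × 5.17
= 21.51


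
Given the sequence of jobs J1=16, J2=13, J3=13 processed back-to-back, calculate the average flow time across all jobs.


Completion times:
  J1: completes at 16
  J2: completes at 29
  J3: completes at 42
Sum = 87
Average = 87/3
= 29.00


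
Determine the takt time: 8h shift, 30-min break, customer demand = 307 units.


Available = 8×60 - 30 = 450 min
Takt time = 450 / 307
= 1.47 min/unit


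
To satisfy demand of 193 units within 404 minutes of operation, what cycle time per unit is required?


Cycle time = available time / demand
= 404 / 193
= 2.09 min/unit


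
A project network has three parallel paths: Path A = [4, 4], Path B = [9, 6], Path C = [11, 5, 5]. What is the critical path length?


Path A: 4 + 4 = 8
Path B: 9 + 6 = 15
Path C: 11 + 5 + 5 = 21
Critical path = longest = max(8, 15, 21)
= 21 (Path C)


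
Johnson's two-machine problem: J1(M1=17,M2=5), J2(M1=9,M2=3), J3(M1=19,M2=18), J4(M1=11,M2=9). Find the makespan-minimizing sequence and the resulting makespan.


Johnson's rule:
Group 1 (M1≤M2, sort by M1): []
Group 2 (M1>M2, sort desc M2): ['J3', 'J4', 'J1', 'J2']
Sequence: J3 → J4 → J1 → J2
Makespan calculation:
  J3: M1 done=19, M2 done=37
  J4: M1 done=30, M2 done=46
  J1: M1 done=47, M2 done=52
  J2: M1 done=56, M2 done=59
= Sequence: J3 → J4 → J1 → J2, Makespan: 59


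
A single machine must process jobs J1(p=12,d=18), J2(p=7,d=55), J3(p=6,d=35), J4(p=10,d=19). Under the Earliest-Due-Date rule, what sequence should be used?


EDD: sort by earliest due date
  J1: d=18, p=12
  J4: d=19, p=10
  J3: d=35, p=6
  J2: d=55, p=7
Order: J1 → J4 → J3 → J2


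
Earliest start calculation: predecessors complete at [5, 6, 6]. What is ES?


ES = max of all predecessor completion times
Predecessors: [5, 6, 6]
ES = max(5, 6, 6)
= 6


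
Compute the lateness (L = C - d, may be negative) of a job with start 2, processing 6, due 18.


Completion = 2 + 6 = 8
Lateness = C - d = 8 - 18
= -10


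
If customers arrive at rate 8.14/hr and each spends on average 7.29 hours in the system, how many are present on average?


Little's law: L = λ × W
= 8.14 × 7.29
= 59.34


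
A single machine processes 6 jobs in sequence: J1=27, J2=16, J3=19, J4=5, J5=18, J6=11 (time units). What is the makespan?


Sequential makespan: sum all processing times
= 27 + 16 + 19 + 5 + 18 + 11
= 96 time units


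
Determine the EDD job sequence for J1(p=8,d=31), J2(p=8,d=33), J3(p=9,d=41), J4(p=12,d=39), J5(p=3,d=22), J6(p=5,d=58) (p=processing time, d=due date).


EDD: sort by earliest due date
  J5: d=22, p=3
  J1: d=31, p=8
  J2: d=33, p=8
  J4: d=39, p=12
  J3: d=41, p=9
  J6: d=58, p=5
Order: J5 → J1 → J2 → J4 → J3 → J6


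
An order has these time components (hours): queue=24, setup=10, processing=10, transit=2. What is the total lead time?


Lead time = queue + setup + processing + transit
= 24 + 10 + 10 + 2
= 46 hours


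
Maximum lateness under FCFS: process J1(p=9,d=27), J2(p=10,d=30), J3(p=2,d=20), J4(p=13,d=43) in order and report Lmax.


Lateness per job (L = C - d):
  J1: C=9, d=27, L=-18
  J2: C=19, d=30, L=-11
  J3: C=21, d=20, L=1
  J4: C=34, d=43, L=-9
Lmax = max(-18, -11, 1, -9)
= 1


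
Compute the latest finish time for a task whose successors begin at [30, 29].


LF = min of all successor start times
Successors start at: [30, 29]
LF = min(30, 29)
= 29


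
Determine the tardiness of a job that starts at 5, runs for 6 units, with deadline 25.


Completion = start + processing = 5 + 6 = 11
Tardiness = max(0, C - d) = max(0, 11 - 25)
= max(0, -14)
= 0


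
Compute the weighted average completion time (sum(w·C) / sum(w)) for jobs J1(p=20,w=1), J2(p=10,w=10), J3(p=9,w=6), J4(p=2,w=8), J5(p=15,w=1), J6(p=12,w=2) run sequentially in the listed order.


Completion times:
  J1: C=20, w×C=1×20=20
  J2: C=30, w×C=10×30=300
  J3: C=39, w×C=6×39=234
  J4: C=41, w×C=8×41=328
  J5: C=56, w×C=1×56=56
  J6: C=68, w×C=2×68=136
Sum w×C = 1074
Sum w = 28
Weighted avg = 1074/28
= 38.36


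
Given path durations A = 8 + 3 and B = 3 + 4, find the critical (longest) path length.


Path A: 8 + 3 = 11
Path B: 3 + 4 = 7
Critical path = longest = max(11, 7)
= 11 (Path A)


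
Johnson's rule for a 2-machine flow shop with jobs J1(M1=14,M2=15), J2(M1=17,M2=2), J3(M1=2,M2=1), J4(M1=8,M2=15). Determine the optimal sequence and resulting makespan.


Johnson's rule:
Group 1 (M1≤M2, sort by M1): ['J4', 'J1']
Group 2 (M1>M2, sort desc M2): ['J2', 'J3']
Sequence: J4 → J1 → J2 → J3
Makespan calculation:
  J4: M1 done=8, M2 done=23
  J1: M1 done=22, M2 done=38
  J2: M1 done=39, M2 done=41
  J3: M1 done=41, M2 done=42
= Sequence: J4 → J1 → J2 → J3, Makespan: 42


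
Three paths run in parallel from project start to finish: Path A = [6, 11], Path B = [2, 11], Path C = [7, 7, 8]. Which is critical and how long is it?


Path A: 6 + 11 = 17
Path B: 2 + 11 = 13
Path C: 7 + 7 + 8 = 22
Critical path = longest = max(17, 13, 22)
= 22 (Path C)


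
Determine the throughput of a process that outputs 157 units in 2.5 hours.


Throughput = units / time
= 157 / 2.5
= 62.8 units/hour


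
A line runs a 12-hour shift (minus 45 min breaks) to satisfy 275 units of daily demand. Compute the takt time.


Available = 12×60 - 45 = 675 min
Takt time = 675 / 275
= 2.45 min/unit


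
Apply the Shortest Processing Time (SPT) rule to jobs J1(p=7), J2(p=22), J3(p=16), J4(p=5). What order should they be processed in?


SPT: sort by shortest processing time
  J4: p=5
  J1: p=7
  J3: p=16
  J2: p=22
Order: J4 → J1 → J3 → J2


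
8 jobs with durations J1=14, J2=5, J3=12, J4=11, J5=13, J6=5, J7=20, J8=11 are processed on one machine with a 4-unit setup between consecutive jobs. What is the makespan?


Makespan = Σ processing + (n-1) × setup
= (14 + 5 + 12 + 11 + 13 + 5 + 20 + 11) + (8-1)×4
= 91 + 28
= 119 time units


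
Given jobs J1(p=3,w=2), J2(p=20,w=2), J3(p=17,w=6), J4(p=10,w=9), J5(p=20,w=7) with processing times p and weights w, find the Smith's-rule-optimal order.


WSPT (Smith's rule): sort by p/w ascending
  J4: p/w = 10/9 = 1.111
  J1: p/w = 3/2 = 1.500
  J3: p/w = 17/6 = 2.833
  J5: p/w = 20/7 = 2.857
  J2: p/w = 20/2 = 10.000
Order: J4 → J1 → J3 → J5 → J2


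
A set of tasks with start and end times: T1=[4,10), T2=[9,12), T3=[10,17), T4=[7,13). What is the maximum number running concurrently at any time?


Check each time point for overlaps:
  t=9: 3 tasks active (T1, T2, T4)
Max concurrent = 3


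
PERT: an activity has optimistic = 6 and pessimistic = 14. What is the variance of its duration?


σ² = ((p - o) / 6)² = (p - o)² / 36
= (14 - 6)² / 36
= 8² / 36
= 64 / 36
= 1.7778


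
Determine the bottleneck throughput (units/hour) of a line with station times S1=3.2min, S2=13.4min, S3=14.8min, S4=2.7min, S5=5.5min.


Bottleneck = longest station time
Station times: [3.2, 13.4, 14.8, 2.7, 5.5]
Max = 14.8 min
Rate = 60 / 14.8
= 4.05 units/hour (bottleneck: 14.8min)


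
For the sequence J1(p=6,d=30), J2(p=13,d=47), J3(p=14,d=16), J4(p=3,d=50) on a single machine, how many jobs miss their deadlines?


Completion vs due date:
  J1: C=6, d=30 → on time
  J2: C=19, d=47 → on time
  J3: C=33, d=16 → TARDY
  J4: C=36, d=50 → on time
Tardy jobs: J3
Count = 1


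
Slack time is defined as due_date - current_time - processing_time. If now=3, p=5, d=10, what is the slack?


Slack = due - current_time - processing
= 10 - 3 - 5
= 2


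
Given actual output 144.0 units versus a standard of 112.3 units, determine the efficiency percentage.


Efficiency = (actual / standard) × 100
= (144.0 / 112.3) × 100
= 128.2%


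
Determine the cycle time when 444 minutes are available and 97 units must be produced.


Cycle time = available time / demand
= 444 / 97
= 4.58 min/unit


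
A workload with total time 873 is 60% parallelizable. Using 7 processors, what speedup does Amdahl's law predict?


Amdahl's law: T_p = T × ((1-p) + p/N)
= 873 × ((1-0.6) + 0.6/7)
= 873 × (0.40 + 0.0857)
= 873 × 0.4857
= 424.03
Speedup = 873/424.03
= 2.06×


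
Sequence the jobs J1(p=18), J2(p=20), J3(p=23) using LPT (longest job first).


LPT: sort by longest processing time first
  J3: p=23
  J2: p=20
  J1: p=18
Order: J3 → J2 → J1


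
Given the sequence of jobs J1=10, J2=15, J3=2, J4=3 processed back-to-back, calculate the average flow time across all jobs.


Completion times:
  J1: completes at 10
  J2: completes at 25
  J3: completes at 27
  J4: completes at 30
Sum = 92
Average = 92/4
= 23.00


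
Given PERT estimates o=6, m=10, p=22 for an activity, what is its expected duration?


te = (o + 4m + p) / 6
= (6 + 4×10 + 22) / 6
= (6 + 40 + 22) / 6
= 68 / 6
= 11.33


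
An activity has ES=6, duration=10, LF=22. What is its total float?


EF = ES + duration = 6 + 10 = 16
LS = LF - duration = 22 - 10 = 12
Total Float = LF - EF = 22 - 16
(or LS - ES = 12 - 6)
= 6


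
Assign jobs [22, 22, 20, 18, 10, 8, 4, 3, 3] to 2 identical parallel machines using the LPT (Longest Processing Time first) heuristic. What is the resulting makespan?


Jobs (LPT sorted): [22, 22, 20, 18, 10, 8, 4, 3, 3]
Machines: 2
  J=22 → Machine 1 (load: 0+22=22)
  J=22 → Machine 2 (load: 0+22=22)
  J=20 → Machine 1 (load: 22+20=42)
  J=18 → Machine 2 (load: 22+18=40)
  J=10 → Machine 2 (load: 40+10=50)
  J=8 → Machine 1 (load: 42+8=50)
  J=4 → Machine 1 (load: 50+4=54)
  J=3 → Machine 2 (load: 50+3=53)
  J=3 → Machine 2 (load: 53+3=56)
Machine loads: [54, 56]
Makespan = max = 56 time units


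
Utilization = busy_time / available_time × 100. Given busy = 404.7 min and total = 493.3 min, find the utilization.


Utilization = busy / total × 100
= 404.7 / 493.3 × 100
= 82.0%


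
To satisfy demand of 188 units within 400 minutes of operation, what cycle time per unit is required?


Cycle time = available time / demand
= 400 / 188
= 2.13 min/unit


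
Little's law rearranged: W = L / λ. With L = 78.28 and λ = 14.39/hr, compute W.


Little's law: L = λW → W = L / λ
= 78.28 / 14.39
= 5.44 hours


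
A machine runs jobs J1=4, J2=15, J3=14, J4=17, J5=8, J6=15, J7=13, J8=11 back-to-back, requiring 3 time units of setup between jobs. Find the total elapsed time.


Makespan = Σ processing + (n-1) × setup
= (4 + 15 + 14 + 17 + 8 + 15 + 13 + 11) + (8-1)×3
= 97 + 21
= 118 time units


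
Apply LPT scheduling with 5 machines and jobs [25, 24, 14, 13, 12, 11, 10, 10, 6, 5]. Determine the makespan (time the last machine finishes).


Jobs (LPT sorted): [25, 24, 14, 13, 12, 11, 10, 10, 6, 5]
Machines: 5
  J=25 → Machine 1 (load: 0+25=25)
  J=24 → Machine 2 (load: 0+24=24)
  J=14 → Machine 3 (load: 0+14=14)
  J=13 → Machine 4 (load: 0+13=13)
  J=12 → Machine 5 (load: 0+12=12)
  J=11 → Machine 5 (load: 12+11=23)
  J=10 → Machine 4 (load: 13+10=23)
  J=10 → Machine 3 (load: 14+10=24)
  J=6 → Machine 4 (load: 23+6=29)
  J=5 → Machine 5 (load: 23+5=28)
Machine loads: [25, 24, 24, 29, 28]
Makespan = max = 29 time units


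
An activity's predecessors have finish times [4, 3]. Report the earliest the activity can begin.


ES = max of all predecessor completion times
Predecessors: [4, 3]
ES = max(4, 3)
= 4


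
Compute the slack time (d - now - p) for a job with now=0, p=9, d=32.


Slack = due - current_time - processing
= 32 - 0 - 9
= 23


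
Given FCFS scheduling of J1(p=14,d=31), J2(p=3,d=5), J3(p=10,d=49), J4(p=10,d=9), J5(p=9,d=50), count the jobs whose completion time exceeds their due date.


Completion vs due date:
  J1: C=14, d=31 → on time
  J2: C=17, d=5 → TARDY
  J3: C=27, d=49 → on time
  J4: C=37, d=9 → TARDY
  J5: C=46, d=50 → on time
Tardy jobs: J2, J4
Count = 2


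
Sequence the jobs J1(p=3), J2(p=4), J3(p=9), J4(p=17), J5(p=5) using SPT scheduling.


SPT: sort by shortest processing time
  J1: p=3
  J2: p=4
  J5: p=5
  J3: p=9
  J4: p=17
Order: J1 → J2 → J5 → J3 → J4


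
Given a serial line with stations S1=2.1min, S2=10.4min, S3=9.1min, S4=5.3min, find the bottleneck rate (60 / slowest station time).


Bottleneck = longest station time
Station times: [2.1, 10.4, 9.1, 5.3]
Max = 10.4 min
Rate = 60 / 10.4
= 5.77 units/hour (bottleneck: 10.4min)


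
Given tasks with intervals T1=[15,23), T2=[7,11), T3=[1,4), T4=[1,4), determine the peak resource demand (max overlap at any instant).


Check each time point for overlaps:
  t=1: 2 tasks active (T3, T4)
Max concurrent = 2


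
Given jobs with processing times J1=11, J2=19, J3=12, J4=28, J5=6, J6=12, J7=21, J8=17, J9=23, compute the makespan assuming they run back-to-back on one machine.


Sequential makespan: sum all processing times
= 11 + 19 + 12 + 28 + 6 + 12 + 21 + 17 + 23
= 149 time units


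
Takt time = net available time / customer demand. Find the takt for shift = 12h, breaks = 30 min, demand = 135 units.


Available = 12×60 - 30 = 690 min
Takt time = 690 / 135
= 5.11 min/unit


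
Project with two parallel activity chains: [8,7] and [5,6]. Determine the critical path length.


Path A: 8 + 7 = 15
Path B: 5 + 6 = 11
Critical path = longest = max(15, 11)
= 15 (Path A)


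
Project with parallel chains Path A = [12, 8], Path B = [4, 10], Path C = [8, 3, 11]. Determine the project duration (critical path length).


Path A: 12 + 8 = 20
Path B: 4 + 10 = 14
Path C: 8 + 3 + 11 = 22
Critical path = longest = max(20, 14, 22)
= 22 (Path C)


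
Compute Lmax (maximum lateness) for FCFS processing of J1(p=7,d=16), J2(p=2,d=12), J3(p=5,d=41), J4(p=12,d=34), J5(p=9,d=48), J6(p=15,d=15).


Lateness per job (L = C - d):
  J1: C=7, d=16, L=-9
  J2: C=9, d=12, L=-3
  J3: C=14, d=41, L=-27
  J4: C=26, d=34, L=-8
  J5: C=35, d=48, L=-13
  J6: C=50, d=15, L=35
Lmax = max(-9, -3, -27, -8, -13, 35)
= 35


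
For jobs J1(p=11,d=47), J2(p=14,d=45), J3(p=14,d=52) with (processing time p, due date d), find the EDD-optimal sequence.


EDD: sort by earliest due date
  J2: d=45, p=14
  J1: d=47, p=11
  J3: d=52, p=14
Order: J2 → J1 → J3


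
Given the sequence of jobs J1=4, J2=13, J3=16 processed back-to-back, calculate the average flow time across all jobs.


Completion times:
  J1: completes at 4
  J2: completes at 17
  J3: completes at 33
Sum = 54
Average = 54/3
= 18.00


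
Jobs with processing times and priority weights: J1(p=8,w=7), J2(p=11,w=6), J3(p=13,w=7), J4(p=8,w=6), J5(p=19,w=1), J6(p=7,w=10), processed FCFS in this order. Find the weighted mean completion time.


Completion times:
  J1: C=8, w×C=7×8=56
  J2: C=19, w×C=6×19=114
  J3: C=32, w×C=7×32=224
  J4: C=40, w×C=6×40=240
  J5: C=59, w×C=1×59=59
  J6: C=66, w×C=10×66=660
Sum w×C = 1353
Sum w = 37
Weighted avg = 1353/37
= 36.57


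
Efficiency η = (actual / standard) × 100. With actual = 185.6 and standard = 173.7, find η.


Efficiency = (actual / standard) × 100
= (185.6 / 173.7) × 100
= 106.9%


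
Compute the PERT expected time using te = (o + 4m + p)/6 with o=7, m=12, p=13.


te = (o + 4m + p) / 6
= (7 + 4×12 + 13) / 6
= (7 + 48 + 13) / 6
= 68 / 6
= 11.33


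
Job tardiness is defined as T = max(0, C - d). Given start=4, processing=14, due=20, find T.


Completion = start + processing = 4 + 14 = 18
Tardiness = max(0, C - d) = max(0, 18 - 20)
= max(0, -2)
= 0


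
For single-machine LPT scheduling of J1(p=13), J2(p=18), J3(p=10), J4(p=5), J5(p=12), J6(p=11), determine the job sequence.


LPT: sort by longest processing time first
  J2: p=18
  J1: p=13
  J5: p=12
  J6: p=11
  J3: p=10
  J4: p=5
Order: J2 → J1 → J5 → J6 → J3 → J4


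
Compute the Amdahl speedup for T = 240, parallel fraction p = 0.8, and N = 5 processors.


Amdahl's law: T_p = T × ((1-p) + p/N)
= 240 × ((1-0.8) + 0.8/5)
= 240 × (0.20 + 0.1600)
= 240 × 0.3600
= 86.40
Speedup = 240/86.40
= 2.78×


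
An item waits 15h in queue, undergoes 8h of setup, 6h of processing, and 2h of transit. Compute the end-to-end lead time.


Lead time = queue + setup + processing + transit
= 15 + 8 + 6 + 2
= 31 hours


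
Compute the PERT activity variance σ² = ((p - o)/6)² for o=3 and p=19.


σ² = ((p - o) / 6)² = (p - o)² / 36
= (19 - 3)² / 36
= 16² / 36
= 256 / 36
= 7.1111


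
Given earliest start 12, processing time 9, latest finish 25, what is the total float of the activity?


EF = ES + duration = 12 + 9 = 21
LS = LF - duration = 25 - 9 = 16
Total Float = LF - EF = 25 - 21
(or LS - ES = 16 - 12)
= 4


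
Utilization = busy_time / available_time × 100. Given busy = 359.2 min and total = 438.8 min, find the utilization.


Utilization = busy / total × 100
= 359.2 / 438.8 × 100
= 81.9%


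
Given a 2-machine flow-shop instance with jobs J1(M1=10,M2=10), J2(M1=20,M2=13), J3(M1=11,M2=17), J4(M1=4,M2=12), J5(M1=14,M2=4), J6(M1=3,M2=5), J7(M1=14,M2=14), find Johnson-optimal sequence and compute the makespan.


Johnson's rule:
Group 1 (M1≤M2, sort by M1): ['J6', 'J4', 'J1', 'J3', 'J7']
Group 2 (M1>M2, sort desc M2): ['J2', 'J5']
Sequence: J6 → J4 → J1 → J3 → J7 → J2 → J5
Makespan calculation:
  J6: M1 done=3, M2 done=8
  J4: M1 done=7, M2 done=20
  J1: M1 done=17, M2 done=30
  J3: M1 done=28, M2 done=47
  J7: M1 done=42, M2 done=61
  J2: M1 done=62, M2 done=75
  J5: M1 done=76, M2 done=80
= Sequence: J6 → J4 → J1 → J3 → J7 → J2 → J5, Makespan: 80


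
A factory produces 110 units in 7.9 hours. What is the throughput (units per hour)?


Throughput = units / time
= 110 / 7.9
= 13.9 units/hour


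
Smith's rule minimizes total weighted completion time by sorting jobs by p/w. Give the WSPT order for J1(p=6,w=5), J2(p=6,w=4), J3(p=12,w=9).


WSPT (Smith's rule): sort by p/w ascending
  J1: p/w = 6/5 = 1.200
  J3: p/w = 12/9 = 1.333
  J2: p/w = 6/4 = 1.500
Order: J1 → J3 → J2


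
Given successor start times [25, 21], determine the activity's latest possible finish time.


LF = min of all successor start times
Successors start at: [25, 21]
LF = min(25, 21)
= 21


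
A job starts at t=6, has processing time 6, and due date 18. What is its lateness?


Completion = 6 + 6 = 12
Lateness = C - d = 12 - 18
= -6


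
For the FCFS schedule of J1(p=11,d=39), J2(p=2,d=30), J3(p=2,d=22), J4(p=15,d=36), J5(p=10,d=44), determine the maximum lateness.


Lateness per job (L = C - d):
  J1: C=11, d=39, L=-28
  J2: C=13, d=30, L=-17
  J3: C=15, d=22, L=-7
  J4: C=30, d=36, L=-6
  J5: C=40, d=44, L=-4
Lmax = max(-28, -17, -7, -6, -4)
= -4


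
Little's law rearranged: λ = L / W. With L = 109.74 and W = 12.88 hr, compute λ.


Little's law: L = λW → λ = L / W
= 109.74 / 12.88
= 8.52 per hour


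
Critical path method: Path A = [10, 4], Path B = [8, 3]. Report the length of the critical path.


Path A: 10 + 4 = 14
Path B: 8 + 3 = 11
Critical path = longest = max(14, 11)
= 14 (Path A)


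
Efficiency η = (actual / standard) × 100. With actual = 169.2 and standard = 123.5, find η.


Efficiency = (actual / standard) × 100
= (169.2 / 123.5) × 100
= 137.0%


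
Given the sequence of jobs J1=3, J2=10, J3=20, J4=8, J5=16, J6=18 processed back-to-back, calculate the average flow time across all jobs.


Completion times:
  J1: completes at 3
  J2: completes at 13
  J3: completes at 33
  J4: completes at 41
  J5: completes at 57
  J6: completes at 75
Sum = 222
Average = 222/6
= 37.00


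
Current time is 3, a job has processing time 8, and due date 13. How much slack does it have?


Slack = due - current_time - processing
= 13 - 3 - 8
= 2


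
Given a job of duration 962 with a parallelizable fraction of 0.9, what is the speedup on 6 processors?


Amdahl's law: T_p = T × ((1-p) + p/N)
= 962 × ((1-0.9) + 0.9/6)
= 962 × (0.10 + 0.1500)
= 962 × 0.2500
= 240.50
Speedup = 962/240.50
= 4.00×


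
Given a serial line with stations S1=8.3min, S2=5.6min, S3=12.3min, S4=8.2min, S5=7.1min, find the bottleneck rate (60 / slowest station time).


Bottleneck = longest station time
Station times: [8.3, 5.6, 12.3, 8.2, 7.1]
Max = 12.3 min
Rate = 60 / 12.3
= 4.88 units/hour (bottleneck: 12.3min)


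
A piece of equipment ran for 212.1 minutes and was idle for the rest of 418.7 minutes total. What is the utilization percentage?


Utilization = busy / total × 100
= 212.1 / 418.7 × 100
= 50.7%


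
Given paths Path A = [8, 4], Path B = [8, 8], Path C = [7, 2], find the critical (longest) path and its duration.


Path A: 8 + 4 = 12
Path B: 8 + 8 = 16
Path C: 7 + 2 = 9
Critical path = longest = max(12, 16, 9)
= 16 (Path B)


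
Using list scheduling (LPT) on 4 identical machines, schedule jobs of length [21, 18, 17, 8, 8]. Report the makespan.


Jobs (LPT sorted): [21, 18, 17, 8, 8]
Machines: 4
  J=21 → Machine 1 (load: 0+21=21)
  J=18 → Machine 2 (load: 0+18=18)
  J=17 → Machine 3 (load: 0+17=17)
  J=8 → Machine 4 (load: 0+8=8)
  J=8 → Machine 4 (load: 8+8=16)
Machine loads: [21, 18, 17, 16]
Makespan = max = 21 time units


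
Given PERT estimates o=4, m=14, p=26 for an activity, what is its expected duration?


te = (o + 4m + p) / 6
= (4 + 4×14 + 26) / 6
= (4 + 56 + 26) / 6
= 86 / 6
= 14.33


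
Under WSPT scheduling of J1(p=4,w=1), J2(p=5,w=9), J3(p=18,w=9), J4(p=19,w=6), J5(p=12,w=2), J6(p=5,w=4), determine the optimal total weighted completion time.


WSPT order (by p/w): J2 → J6 → J3 → J4 → J1 → J5
  J2: C=5, w·C=9×5=45
  J6: C=10, w·C=4×10=40
  J3: C=28, w·C=9×28=252
  J4: C=47, w·C=6×47=282
  J1: C=51, w·C=1×51=51
  J5: C=63, w·C=2×63=126
Σ w·C = 796
= 796
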